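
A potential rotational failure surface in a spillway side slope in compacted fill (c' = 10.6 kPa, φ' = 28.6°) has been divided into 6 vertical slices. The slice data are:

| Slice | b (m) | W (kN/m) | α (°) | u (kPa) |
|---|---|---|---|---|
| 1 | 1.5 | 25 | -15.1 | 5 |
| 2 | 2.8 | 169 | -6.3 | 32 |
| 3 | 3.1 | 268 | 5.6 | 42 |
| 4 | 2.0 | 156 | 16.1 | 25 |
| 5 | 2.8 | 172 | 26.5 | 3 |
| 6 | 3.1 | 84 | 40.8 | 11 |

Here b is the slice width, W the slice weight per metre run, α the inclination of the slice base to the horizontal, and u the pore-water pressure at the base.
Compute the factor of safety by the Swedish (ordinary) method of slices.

FS = 2.53

Ordinary method of slices: FS = Σ[c'·Δl_i + (W_i cosα_i − u_i·Δl_i)·tanφ'] / Σ W_i sinα_i, with Δl_i = b_i / cosα_i.
Slice 1: Δl = 1.5/cos(-15.1°) = 1.554 m; N'_1 = 25·cos(-15.1°) − 5·1.554 = 16.4; c'Δl = 16.47; W sinα = -6.5
Slice 2: Δl = 2.8/cos(-6.3°) = 2.817 m; N'_2 = 169·cos(-6.3°) − 32·2.817 = 77.8; c'Δl = 29.86; W sinα = -18.5
Slice 3: Δl = 3.1/cos5.6° = 3.115 m; N'_3 = 268·cos5.6° − 42·3.115 = 135.9; c'Δl = 33.02; W sinα = 26.2
Slice 4: Δl = 2.0/cos16.1° = 2.082 m; N'_4 = 156·cos16.1° − 25·2.082 = 97.8; c'Δl = 22.07; W sinα = 43.3
Slice 5: Δl = 2.8/cos26.5° = 3.129 m; N'_5 = 172·cos26.5° − 3·3.129 = 144.5; c'Δl = 33.16; W sinα = 76.7
Slice 6: Δl = 3.1/cos40.8° = 4.095 m; N'_6 = 84·cos40.8° − 11·4.095 = 18.5; c'Δl = 43.41; W sinα = 54.9
Σc'Δl = 178.0 kN/m; ΣN' = 491.0 kN/m; ΣW sinα = 176.0 kN/m
Resisting = 178.0 + 491.0·tan28.6° = 178.0 + 267.7 = 445.7 kN/m
FS = 445.7 / 176.0 = 2.533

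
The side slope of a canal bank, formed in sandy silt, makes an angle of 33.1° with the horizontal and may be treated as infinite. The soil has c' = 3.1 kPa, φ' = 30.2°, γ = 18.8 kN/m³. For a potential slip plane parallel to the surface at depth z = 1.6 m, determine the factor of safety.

FS = 1.12

For an infinite slope with a slip plane parallel to the surface (no pore pressure): FS = [c' + γz cos²β tanφ'] / [γz sinβ cosβ].
γz = 18.8·1.6 = 30.08 kN/m²
Numerator = 3.1 + 30.08·cos²33.1°·tan30.2° = 3.1 + 30.08·0.7018·0.5820 = 15.386 kPa
Denominator = 30.08·sin33.1°·cos33.1° = 30.08·0.5461·0.8377 = 13.761 kPa
FS = 15.386 / 13.761 = 1.118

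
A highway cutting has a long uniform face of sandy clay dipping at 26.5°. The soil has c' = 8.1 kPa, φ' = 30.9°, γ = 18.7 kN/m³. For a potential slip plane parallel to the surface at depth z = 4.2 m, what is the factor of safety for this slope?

For an infinite slope with a slip plane parallel to the surface (no pore pressure): FS = [c' + γz cos²β tanφ'] / [γz sinβ cosβ].
γz = 18.7·4.2 = 78.54 kN/m²
Numerator = 8.1 + 78.54·cos²26.5°·tan30.9° = 8.1 + 78.54·0.8009·0.5985 = 45.747 kPa
Denominator = 78.54·sin26.5°·cos26.5° = 78.54·0.4462·0.8949 = 31.362 kPa
FS = 45.747 / 31.362 = 1.459

FS = 1.46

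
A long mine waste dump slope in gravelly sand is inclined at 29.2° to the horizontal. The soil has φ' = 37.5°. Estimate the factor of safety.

FS = 1.37

For a dry cohesionless infinite slope the factor of safety is FS = tanφ' / tanβ.
FS = tan37.5° / tan29.2° = 0.7673 / 0.5589 = 1.373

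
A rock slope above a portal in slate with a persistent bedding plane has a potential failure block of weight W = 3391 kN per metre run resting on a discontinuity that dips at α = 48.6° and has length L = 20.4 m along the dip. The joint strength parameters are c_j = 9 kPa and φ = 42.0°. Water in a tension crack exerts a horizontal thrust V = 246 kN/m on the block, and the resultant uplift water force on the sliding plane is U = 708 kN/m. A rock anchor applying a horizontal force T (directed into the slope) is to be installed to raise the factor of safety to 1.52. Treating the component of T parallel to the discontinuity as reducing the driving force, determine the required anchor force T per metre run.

T = 1615 kN/m

Resolving forces along and normal to the sliding plane, with the horizontal anchor force T adding T·sinα to the effective normal force and T·cosα acting up the plane against the driving force:
FS = [c_jL + (W cosα − U − V sinα + T sinα) tanφ] / [W sinα + V cosα − T cosα]
Without the anchor: N' = 1350.0 kN/m, driving T_d = 2706.3 kN/m, resisting R = 9·20.4 + 1350.0·tan42.0° = 1399.1 kN/m, FS = 0.52.
Setting FS = 1.52 and solving for T:
1.52·(2706.3 − T cos48.6°) = 1399.1 + T sin48.6°·tan42.0°
T·(sin48.6°·tan42.0° + 1.52·cos48.6°) = 1.52·2706.3 − 1399.1
T·(0.7501·0.9004 + 1.52·0.6613) = 4113.6 − 1399.1 = 2714.5
T·1.6806 = 2714.5
T = 1615.2 kN/m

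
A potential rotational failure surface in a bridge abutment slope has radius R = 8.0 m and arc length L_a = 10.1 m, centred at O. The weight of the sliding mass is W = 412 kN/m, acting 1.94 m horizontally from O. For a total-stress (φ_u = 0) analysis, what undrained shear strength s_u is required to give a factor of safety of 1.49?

s_u = 14.7 kPa

FS = s_u·L_a·R / (W·d), so s_u = FS·W·d / (L_a·R).
s_u = 1.49·412·1.94 / (10.10·8.0) = 1190.9 / 80.80 = 14.74 kPa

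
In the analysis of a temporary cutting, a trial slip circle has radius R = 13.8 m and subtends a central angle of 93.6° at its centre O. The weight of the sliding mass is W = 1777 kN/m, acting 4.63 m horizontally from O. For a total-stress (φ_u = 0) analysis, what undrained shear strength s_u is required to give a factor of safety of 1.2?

FS = s_u·L_a·R / (W·d), so s_u = FS·W·d / (L_a·R).
Arc length L_a = R·θ = 13.8·(93.6°·π/180) = 13.8·1.6336 = 22.54 m
s_u = 1.2·1777·4.63 / (22.54·13.8) = 9873.0 / 311.11 = 31.73 kPa

s_u = 31.7 kPa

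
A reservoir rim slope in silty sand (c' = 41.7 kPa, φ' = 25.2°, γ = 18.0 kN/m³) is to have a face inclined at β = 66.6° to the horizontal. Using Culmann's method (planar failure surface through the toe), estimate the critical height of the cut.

H_c = 30.79 m

Culmann's analysis gives the critical failure plane at α_cr = (β + φ')/2 = (66.6 + 25.2)/2 = 45.9°, and the critical height
H_c = (4c'/γ) · sinβ cosφ' / [1 − cos(β − φ')]
    = (4·41.7/18.0) · sin66.6°·cos25.2° / [1 − cos(41.4°)]
    = 9.267 · 0.9178·0.9048 / [1 − 0.7501]
    = 9.267 · 0.8304 / 0.2499
    = 30.79 m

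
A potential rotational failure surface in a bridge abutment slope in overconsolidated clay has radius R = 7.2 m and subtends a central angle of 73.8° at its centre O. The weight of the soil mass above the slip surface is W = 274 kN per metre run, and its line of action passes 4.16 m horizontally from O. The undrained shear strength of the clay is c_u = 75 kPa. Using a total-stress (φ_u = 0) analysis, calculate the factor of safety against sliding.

FS = 4.39

Taking moments about the centre O, the resisting moment is provided by the undrained shear strength acting along the arc:
Arc length L_a = R·θ = 7.2·(73.8°·π/180) = 7.2·1.2881 = 9.27 m
M_R = c_u·L_a·R = 75·9.27·7.2 = 5008.0 kN·m/m
M_D = W·d = 274·4.16 = 1139.8 kN·m/m
FS = M_R / M_D = 5008.0 / 1139.8 = 4.394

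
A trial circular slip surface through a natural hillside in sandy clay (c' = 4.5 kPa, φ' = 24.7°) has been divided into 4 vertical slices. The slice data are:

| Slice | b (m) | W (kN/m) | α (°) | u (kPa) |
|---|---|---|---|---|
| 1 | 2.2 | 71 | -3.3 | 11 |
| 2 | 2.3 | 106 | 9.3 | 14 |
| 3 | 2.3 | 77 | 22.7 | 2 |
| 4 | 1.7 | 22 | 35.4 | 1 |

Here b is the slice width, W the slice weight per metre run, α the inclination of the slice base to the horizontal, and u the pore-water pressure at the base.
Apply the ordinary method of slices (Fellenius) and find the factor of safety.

Ordinary method of slices: FS = Σ[c'·Δl_i + (W_i cosα_i − u_i·Δl_i)·tanφ'] / Σ W_i sinα_i, with Δl_i = b_i / cosα_i.
Slice 1: Δl = 2.2/cos(-3.3°) = 2.204 m; N'_1 = 71·cos(-3.3°) − 11·2.204 = 46.6; c'Δl = 9.92; W sinα = -4.1
Slice 2: Δl = 2.3/cos9.3° = 2.331 m; N'_2 = 106·cos9.3° − 14·2.331 = 72.0; c'Δl = 10.49; W sinα = 17.1
Slice 3: Δl = 2.3/cos22.7° = 2.493 m; N'_3 = 77·cos22.7° − 2·2.493 = 66.0; c'Δl = 11.22; W sinα = 29.7
Slice 4: Δl = 1.7/cos35.4° = 2.086 m; N'_4 = 22·cos35.4° − 1·2.086 = 15.8; c'Δl = 9.39; W sinα = 12.7
Σc'Δl = 41.0 kN/m; ΣN' = 200.5 kN/m; ΣW sinα = 55.5 kN/m
Resisting = 41.0 + 200.5·tan24.7° = 41.0 + 92.2 = 133.2 kN/m
FS = 133.2 / 55.5 = 2.401

FS = 2.40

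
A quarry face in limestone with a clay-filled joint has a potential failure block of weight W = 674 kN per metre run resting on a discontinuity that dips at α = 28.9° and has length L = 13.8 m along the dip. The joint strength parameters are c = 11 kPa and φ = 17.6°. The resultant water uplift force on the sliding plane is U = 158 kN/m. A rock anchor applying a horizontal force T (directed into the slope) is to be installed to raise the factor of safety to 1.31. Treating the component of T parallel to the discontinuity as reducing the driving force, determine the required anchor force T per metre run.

Resolving forces along and normal to the sliding plane, with the horizontal anchor force T adding T·sinα to the effective normal force and T·cosα acting up the plane against the driving force:
FS = [cL + (W cosα − U + T sinα) tanφ] / [W sinα − T cosα]
Without the anchor: N' = 432.1 kN/m, driving T_d = 325.7 kN/m, resisting R = 11·13.8 + 432.1·tan17.6° = 288.9 kN/m, FS = 0.89.
Setting FS = 1.31 and solving for T:
1.31·(325.7 − T cos28.9°) = 288.9 + T sin28.9°·tan17.6°
T·(sin28.9°·tan17.6° + 1.31·cos28.9°) = 1.31·325.7 − 288.9
T·(0.4833·0.3172 + 1.31·0.8755) = 426.7 − 288.9 = 137.9
T·1.3002 = 137.9
T = 106.0 kN/m

T = 106 kN/m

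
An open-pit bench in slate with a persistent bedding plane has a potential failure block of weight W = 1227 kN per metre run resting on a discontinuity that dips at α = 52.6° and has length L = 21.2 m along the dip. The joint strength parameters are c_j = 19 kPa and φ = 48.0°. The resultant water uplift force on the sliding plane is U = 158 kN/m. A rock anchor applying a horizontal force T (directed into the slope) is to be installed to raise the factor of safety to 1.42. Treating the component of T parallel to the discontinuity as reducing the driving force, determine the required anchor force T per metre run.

T = 189 kN/m

Resolving forces along and normal to the sliding plane, with the horizontal anchor force T adding T·sinα to the effective normal force and T·cosα acting up the plane against the driving force:
FS = [c_jL + (W cosα − U + T sinα) tanφ] / [W sinα − T cosα]
Without the anchor: N' = 587.3 kN/m, driving T_d = 974.7 kN/m, resisting R = 19·21.2 + 587.3·tan48.0° = 1055.0 kN/m, FS = 1.08.
Setting FS = 1.42 and solving for T:
1.42·(974.7 − T cos52.6°) = 1055.0 + T sin52.6°·tan48.0°
T·(sin52.6°·tan48.0° + 1.42·cos52.6°) = 1.42·974.7 − 1055.0
T·(0.7944·1.1106 + 1.42·0.6074) = 1384.1 − 1055.0 = 329.1
T·1.7448 = 329.1
T = 188.6 kN/m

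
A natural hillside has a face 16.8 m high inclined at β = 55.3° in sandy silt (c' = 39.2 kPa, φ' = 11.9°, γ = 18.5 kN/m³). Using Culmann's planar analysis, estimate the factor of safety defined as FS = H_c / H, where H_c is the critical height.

FS = 1.48

H_c = (4c'/γ) · sinβ cosφ' / [1 − cos(β − φ')]
    = (4·39.2/18.5) · sin55.3°·cos11.9° / [1 − cos43.4°]
    = 8.476 · 0.8045 / 0.2734 = 24.94 m
FS = H_c / H = 24.94 / 16.8 = 1.484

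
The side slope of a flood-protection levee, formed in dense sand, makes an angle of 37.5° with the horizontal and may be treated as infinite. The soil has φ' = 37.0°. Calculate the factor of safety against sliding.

FS = 0.98

For a dry cohesionless infinite slope the factor of safety is FS = tanφ' / tanβ.
FS = tan37.0° / tan37.5° = 0.7536 / 0.7673 = 0.982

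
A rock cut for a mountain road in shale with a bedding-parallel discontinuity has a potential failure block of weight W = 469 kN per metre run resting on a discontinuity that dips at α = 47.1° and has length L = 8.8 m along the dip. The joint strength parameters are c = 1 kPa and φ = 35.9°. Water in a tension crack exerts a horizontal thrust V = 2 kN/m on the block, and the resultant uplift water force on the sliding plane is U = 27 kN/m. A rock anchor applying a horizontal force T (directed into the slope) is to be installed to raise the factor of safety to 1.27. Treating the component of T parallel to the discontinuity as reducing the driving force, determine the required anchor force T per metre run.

T = 157 kN/m

Resolving forces along and normal to the sliding plane, with the horizontal anchor force T adding T·sinα to the effective normal force and T·cosα acting up the plane against the driving force:
FS = [cL + (W cosα − U − V sinα + T sinα) tanφ] / [W sinα + V cosα − T cosα]
Without the anchor: N' = 290.8 kN/m, driving T_d = 344.9 kN/m, resisting R = 1·8.8 + 290.8·tan35.9° = 219.3 kN/m, FS = 0.64.
Setting FS = 1.27 and solving for T:
1.27·(344.9 − T cos47.1°) = 219.3 + T sin47.1°·tan35.9°
T·(sin47.1°·tan35.9° + 1.27·cos47.1°) = 1.27·344.9 − 219.3
T·(0.7325·0.7239 + 1.27·0.6807) = 438.1 − 219.3 = 218.8
T·1.3948 = 218.8
T = 156.8 kN/m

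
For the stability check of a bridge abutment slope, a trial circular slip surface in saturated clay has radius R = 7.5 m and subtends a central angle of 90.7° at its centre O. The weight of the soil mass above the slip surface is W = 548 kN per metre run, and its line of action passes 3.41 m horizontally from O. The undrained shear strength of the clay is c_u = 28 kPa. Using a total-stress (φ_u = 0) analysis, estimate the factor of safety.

Taking moments about the centre O, the resisting moment is provided by the undrained shear strength acting along the arc:
Arc length L_a = R·θ = 7.5·(90.7°·π/180) = 7.5·1.5830 = 11.87 m
M_R = c_u·L_a·R = 28·11.87·7.5 = 2493.2 kN·m/m
M_D = W·d = 548·3.41 = 1868.7 kN·m/m
FS = M_R / M_D = 2493.2 / 1868.7 = 1.334

FS = 1.33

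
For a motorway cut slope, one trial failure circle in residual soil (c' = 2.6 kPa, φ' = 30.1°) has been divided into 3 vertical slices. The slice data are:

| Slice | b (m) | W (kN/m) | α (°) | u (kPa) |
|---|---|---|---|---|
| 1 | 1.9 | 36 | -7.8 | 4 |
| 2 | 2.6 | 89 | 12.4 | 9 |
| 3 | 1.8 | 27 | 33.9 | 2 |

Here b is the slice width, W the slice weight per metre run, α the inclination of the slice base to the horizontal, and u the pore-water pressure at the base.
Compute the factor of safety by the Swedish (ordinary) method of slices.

Ordinary method of slices: FS = Σ[c'·Δl_i + (W_i cosα_i − u_i·Δl_i)·tanφ'] / Σ W_i sinα_i, with Δl_i = b_i / cosα_i.
Slice 1: Δl = 1.9/cos(-7.8°) = 1.918 m; N'_1 = 36·cos(-7.8°) − 4·1.918 = 28.0; c'Δl = 4.99; W sinα = -4.9
Slice 2: Δl = 2.6/cos12.4° = 2.662 m; N'_2 = 89·cos12.4° − 9·2.662 = 63.0; c'Δl = 6.92; W sinα = 19.1
Slice 3: Δl = 1.8/cos33.9° = 2.169 m; N'_3 = 27·cos33.9° − 2·2.169 = 18.1; c'Δl = 5.64; W sinα = 15.1
Σc'Δl = 17.5 kN/m; ΣN' = 109.0 kN/m; ΣW sinα = 29.3 kN/m
Resisting = 17.5 + 109.0·tan30.1° = 17.5 + 63.2 = 80.8 kN/m
FS = 80.8 / 29.3 = 2.757

FS = 2.76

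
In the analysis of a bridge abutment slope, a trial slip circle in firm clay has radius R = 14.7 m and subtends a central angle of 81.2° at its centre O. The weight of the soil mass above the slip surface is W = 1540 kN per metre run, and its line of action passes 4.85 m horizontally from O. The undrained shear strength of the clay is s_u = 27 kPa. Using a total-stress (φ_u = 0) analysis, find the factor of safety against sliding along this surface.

FS = 1.11

Taking moments about the centre O, the resisting moment is provided by the undrained shear strength acting along the arc:
Arc length L_a = R·θ = 14.7·(81.2°·π/180) = 14.7·1.4172 = 20.83 m
M_R = s_u·L_a·R = 27·20.83·14.7 = 8268.6 kN·m/m
M_D = W·d = 1540·4.85 = 7469.0 kN·m/m
FS = M_R / M_D = 8268.6 / 7469.0 = 1.107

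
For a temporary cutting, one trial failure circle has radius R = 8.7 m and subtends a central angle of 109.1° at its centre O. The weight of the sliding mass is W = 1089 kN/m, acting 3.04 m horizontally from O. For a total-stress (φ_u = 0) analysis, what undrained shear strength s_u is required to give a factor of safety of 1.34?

s_u = 30.8 kPa

FS = s_u·L_a·R / (W·d), so s_u = FS·W·d / (L_a·R).
Arc length L_a = R·θ = 8.7·(109.1°·π/180) = 8.7·1.9042 = 16.57 m
s_u = 1.34·1089·3.04 / (16.57·8.7) = 4436.2 / 144.13 = 30.78 kPa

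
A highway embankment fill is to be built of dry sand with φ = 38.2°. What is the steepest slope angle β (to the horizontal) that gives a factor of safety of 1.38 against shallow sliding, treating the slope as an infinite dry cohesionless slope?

β = 29.7°

For an infinite dry cohesionless slope FS = tanφ/tanβ, so tanβ = tanφ / FS.
tanβ = tan38.2° / 1.38 = 0.7869 / 1.38 = 0.5702
β = arctan(0.5702) = 29.69°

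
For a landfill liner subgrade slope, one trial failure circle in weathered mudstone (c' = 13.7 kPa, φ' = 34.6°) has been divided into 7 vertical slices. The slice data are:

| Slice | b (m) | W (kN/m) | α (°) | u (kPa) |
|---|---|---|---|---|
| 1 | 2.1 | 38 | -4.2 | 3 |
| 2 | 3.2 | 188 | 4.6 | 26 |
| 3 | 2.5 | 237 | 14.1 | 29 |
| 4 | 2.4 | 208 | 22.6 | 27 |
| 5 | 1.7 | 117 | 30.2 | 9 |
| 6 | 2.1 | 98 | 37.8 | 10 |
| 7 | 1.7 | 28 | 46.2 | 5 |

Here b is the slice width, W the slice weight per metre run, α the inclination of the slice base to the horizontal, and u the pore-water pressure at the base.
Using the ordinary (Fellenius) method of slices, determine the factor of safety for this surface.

FS = 2.15

Ordinary method of slices: FS = Σ[c'·Δl_i + (W_i cosα_i − u_i·Δl_i)·tanφ'] / Σ W_i sinα_i, with Δl_i = b_i / cosα_i.
Slice 1: Δl = 2.1/cos(-4.2°) = 2.106 m; N'_1 = 38·cos(-4.2°) − 3·2.106 = 31.6; c'Δl = 28.85; W sinα = -2.8
Slice 2: Δl = 3.2/cos4.6° = 3.210 m; N'_2 = 188·cos4.6° − 26·3.210 = 103.9; c'Δl = 43.98; W sinα = 15.1
Slice 3: Δl = 2.5/cos14.1° = 2.578 m; N'_3 = 237·cos14.1° − 29·2.578 = 155.1; c'Δl = 35.31; W sinα = 57.7
Slice 4: Δl = 2.4/cos22.6° = 2.600 m; N'_4 = 208·cos22.6° − 27·2.600 = 121.8; c'Δl = 35.61; W sinα = 79.9
Slice 5: Δl = 1.7/cos30.2° = 1.967 m; N'_5 = 117·cos30.2° − 9·1.967 = 83.4; c'Δl = 26.95; W sinα = 58.9
Slice 6: Δl = 2.1/cos37.8° = 2.658 m; N'_6 = 98·cos37.8° − 10·2.658 = 50.9; c'Δl = 36.41; W sinα = 60.1
Slice 7: Δl = 1.7/cos46.2° = 2.456 m; N'_7 = 28·cos46.2° − 5·2.456 = 7.1; c'Δl = 33.65; W sinα = 20.2
Σc'Δl = 240.8 kN/m; ΣN' = 553.8 kN/m; ΣW sinα = 289.1 kN/m
Resisting = 240.8 + 553.8·tan34.6° = 240.8 + 382.1 = 622.8 kN/m
FS = 622.8 / 289.1 = 2.154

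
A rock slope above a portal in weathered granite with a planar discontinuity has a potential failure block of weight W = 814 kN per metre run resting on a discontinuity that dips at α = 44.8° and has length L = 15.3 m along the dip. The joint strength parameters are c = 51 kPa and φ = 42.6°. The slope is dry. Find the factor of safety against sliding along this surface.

FS = 2.29

Resolving the block weight along and normal to the plane and applying the Mohr–Coulomb strength on the joint:
N' = W cosα = 814·cos44.8° = 577.6 kN/m
Driving force T = W sinα = 814·sin44.8° = 573.6 kN/m
Resisting force R = c·L + N'·tanφ = 51·15.3 + 577.6·tan42.6° = 780.3 + 531.1 = 1311.4 kN/m
FS = R / T = 1311.4 / 573.6 = 2.286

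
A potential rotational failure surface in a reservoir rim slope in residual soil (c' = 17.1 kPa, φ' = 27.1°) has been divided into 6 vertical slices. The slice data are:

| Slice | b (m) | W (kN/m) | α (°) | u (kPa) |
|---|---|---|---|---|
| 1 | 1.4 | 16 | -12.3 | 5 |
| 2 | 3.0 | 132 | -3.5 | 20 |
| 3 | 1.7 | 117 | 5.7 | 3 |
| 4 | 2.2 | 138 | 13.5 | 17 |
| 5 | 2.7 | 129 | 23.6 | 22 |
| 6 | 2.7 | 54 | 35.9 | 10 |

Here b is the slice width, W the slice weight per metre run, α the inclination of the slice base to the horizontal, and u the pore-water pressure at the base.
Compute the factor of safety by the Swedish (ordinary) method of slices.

FS = 3.72

Ordinary method of slices: FS = Σ[c'·Δl_i + (W_i cosα_i − u_i·Δl_i)·tanφ'] / Σ W_i sinα_i, with Δl_i = b_i / cosα_i.
Slice 1: Δl = 1.4/cos(-12.3°) = 1.433 m; N'_1 = 16·cos(-12.3°) − 5·1.433 = 8.5; c'Δl = 24.50; W sinα = -3.4
Slice 2: Δl = 3.0/cos(-3.5°) = 3.006 m; N'_2 = 132·cos(-3.5°) − 20·3.006 = 71.6; c'Δl = 51.40; W sinα = -8.1
Slice 3: Δl = 1.7/cos5.7° = 1.708 m; N'_3 = 117·cos5.7° − 3·1.708 = 111.3; c'Δl = 29.21; W sinα = 11.6
Slice 4: Δl = 2.2/cos13.5° = 2.263 m; N'_4 = 138·cos13.5° − 17·2.263 = 95.7; c'Δl = 38.69; W sinα = 32.2
Slice 5: Δl = 2.7/cos23.6° = 2.946 m; N'_5 = 129·cos23.6° − 22·2.946 = 53.4; c'Δl = 50.38; W sinα = 51.6
Slice 6: Δl = 2.7/cos35.9° = 3.333 m; N'_6 = 54·cos35.9° − 10·3.333 = 10.4; c'Δl = 57.00; W sinα = 31.7
Σc'Δl = 251.2 kN/m; ΣN' = 350.9 kN/m; ΣW sinα = 115.7 kN/m
Resisting = 251.2 + 350.9·tan27.1° = 251.2 + 179.6 = 430.8 kN/m
FS = 430.8 / 115.7 = 3.724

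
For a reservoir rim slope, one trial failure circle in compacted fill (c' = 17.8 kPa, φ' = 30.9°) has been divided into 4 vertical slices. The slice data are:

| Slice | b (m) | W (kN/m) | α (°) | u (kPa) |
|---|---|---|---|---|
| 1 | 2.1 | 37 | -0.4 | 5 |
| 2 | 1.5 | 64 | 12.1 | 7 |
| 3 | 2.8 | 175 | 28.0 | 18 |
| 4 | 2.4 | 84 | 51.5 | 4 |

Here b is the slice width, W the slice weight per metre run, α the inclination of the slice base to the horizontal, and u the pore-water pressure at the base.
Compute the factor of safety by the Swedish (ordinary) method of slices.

Ordinary method of slices: FS = Σ[c'·Δl_i + (W_i cosα_i − u_i·Δl_i)·tanφ'] / Σ W_i sinα_i, with Δl_i = b_i / cosα_i.
Slice 1: Δl = 2.1/cos(-0.4°) = 2.100 m; N'_1 = 37·cos(-0.4°) − 5·2.100 = 26.5; c'Δl = 37.38; W sinα = -0.3
Slice 2: Δl = 1.5/cos12.1° = 1.534 m; N'_2 = 64·cos12.1° − 7·1.534 = 51.8; c'Δl = 27.31; W sinα = 13.4
Slice 3: Δl = 2.8/cos28.0° = 3.171 m; N'_3 = 175·cos28.0° − 18·3.171 = 97.4; c'Δl = 56.45; W sinα = 82.2
Slice 4: Δl = 2.4/cos51.5° = 3.855 m; N'_4 = 84·cos51.5° − 4·3.855 = 36.9; c'Δl = 68.62; W sinα = 65.7
Σc'Δl = 189.8 kN/m; ΣN' = 212.6 kN/m; ΣW sinα = 161.1 kN/m
Resisting = 189.8 + 212.6·tan30.9° = 189.8 + 127.3 = 317.0 kN/m
FS = 317.0 / 161.1 = 1.968

FS = 1.97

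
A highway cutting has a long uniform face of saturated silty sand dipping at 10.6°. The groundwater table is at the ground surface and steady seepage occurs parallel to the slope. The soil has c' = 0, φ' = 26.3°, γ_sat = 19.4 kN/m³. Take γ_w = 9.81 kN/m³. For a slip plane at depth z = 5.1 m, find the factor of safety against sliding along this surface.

With seepage parallel to the slope and the water table at the surface, the effective normal stress on the slip plane uses the buoyant unit weight γ' = γ_sat − γ_w while the driving shear stress uses γ_sat:
FS = [c' + γ' z cos²β tanφ'] / [γ_sat z sinβ cosβ]
(For c' = 0 this reduces to FS = (γ'/γ_sat)·tanφ'/tanβ.)
γ' = 19.4 − 9.81 = 9.59 kN/m³
Numerator = 0.0 + 9.59·5.1·cos²10.6°·tan26.3° = 0.0 + 9.59·5.1·0.9662·0.4942 = 23.354 kPa
Denominator = 19.4·5.1·sin10.6°·cos10.6° = 19.4·5.1·0.1840·0.9829 = 17.890 kPa
FS = 23.354 / 17.890 = 1.305

FS = 1.31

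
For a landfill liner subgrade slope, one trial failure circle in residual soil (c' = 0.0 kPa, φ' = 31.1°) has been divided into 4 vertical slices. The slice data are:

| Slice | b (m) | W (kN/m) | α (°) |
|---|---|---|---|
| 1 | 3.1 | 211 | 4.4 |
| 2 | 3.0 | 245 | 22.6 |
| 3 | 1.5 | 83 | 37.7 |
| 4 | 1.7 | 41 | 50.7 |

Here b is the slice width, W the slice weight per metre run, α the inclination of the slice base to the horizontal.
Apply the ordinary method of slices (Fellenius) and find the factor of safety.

Ordinary method of slices: FS = Σ[c'·Δl_i + (W_i cosα_i)·tanφ'] / Σ W_i sinα_i, with Δl_i = b_i / cosα_i.
Slice 1: Δl = 3.1/cos4.4° = 3.109 m; N'_1 = 211·cos4.4° = 210.4; c'Δl = 0.00; W sinα = 16.2
Slice 2: Δl = 3.0/cos22.6° = 3.250 m; N'_2 = 245·cos22.6° = 226.2; c'Δl = 0.00; W sinα = 94.2
Slice 3: Δl = 1.5/cos37.7° = 1.896 m; N'_3 = 83·cos37.7° = 65.7; c'Δl = 0.00; W sinα = 50.8
Slice 4: Δl = 1.7/cos50.7° = 2.684 m; N'_4 = 41·cos50.7° = 26.0; c'Δl = 0.00; W sinα = 31.7
Σc'Δl = 0.0 kN/m; ΣN' = 528.2 kN/m; ΣW sinα = 192.8 kN/m
Resisting = 0.0 + 528.2·tan31.1° = 0.0 + 318.6 = 318.6 kN/m
FS = 318.6 / 192.8 = 1.652

FS = 1.65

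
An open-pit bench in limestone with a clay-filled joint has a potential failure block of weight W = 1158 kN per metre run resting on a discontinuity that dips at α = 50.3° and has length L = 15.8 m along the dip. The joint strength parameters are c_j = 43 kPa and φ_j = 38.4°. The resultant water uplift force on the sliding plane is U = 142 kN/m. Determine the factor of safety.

Resolving the block weight along and normal to the plane and applying the Mohr–Coulomb strength on the joint:
N' = W cosα − U = 1158·cos50.3° − 142 = 597.7 kN/m
Driving force T = W sinα = 1158·sin50.3° = 891.0 kN/m
Resisting force R = c_j·L + N'·tanφ_j = 43·15.8 + 597.7·tan38.4° = 679.4 + 473.7 = 1153.1 kN/m
FS = R / T = 1153.1 / 891.0 = 1.294

FS = 1.29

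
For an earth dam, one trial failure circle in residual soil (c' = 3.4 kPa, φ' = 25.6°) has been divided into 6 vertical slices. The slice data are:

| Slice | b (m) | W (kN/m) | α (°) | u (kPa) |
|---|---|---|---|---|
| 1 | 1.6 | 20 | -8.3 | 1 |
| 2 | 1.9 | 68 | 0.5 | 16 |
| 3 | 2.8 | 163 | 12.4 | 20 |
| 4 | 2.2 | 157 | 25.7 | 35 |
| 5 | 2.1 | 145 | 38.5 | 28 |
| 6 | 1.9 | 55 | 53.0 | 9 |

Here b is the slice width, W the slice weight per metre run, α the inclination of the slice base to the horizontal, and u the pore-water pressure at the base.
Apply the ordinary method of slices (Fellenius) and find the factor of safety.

Ordinary method of slices: FS = Σ[c'·Δl_i + (W_i cosα_i − u_i·Δl_i)·tanφ'] / Σ W_i sinα_i, with Δl_i = b_i / cosα_i.
Slice 1: Δl = 1.6/cos(-8.3°) = 1.617 m; N'_1 = 20·cos(-8.3°) − 1·1.617 = 18.2; c'Δl = 5.50; W sinα = -2.9
Slice 2: Δl = 1.9/cos0.5° = 1.900 m; N'_2 = 68·cos0.5° − 16·1.900 = 37.6; c'Δl = 6.46; W sinα = 0.6
Slice 3: Δl = 2.8/cos12.4° = 2.867 m; N'_3 = 163·cos12.4° − 20·2.867 = 101.9; c'Δl = 9.75; W sinα = 35.0
Slice 4: Δl = 2.2/cos25.7° = 2.442 m; N'_4 = 157·cos25.7° − 35·2.442 = 56.0; c'Δl = 8.30; W sinα = 68.1
Slice 5: Δl = 2.1/cos38.5° = 2.683 m; N'_5 = 145·cos38.5° − 28·2.683 = 38.3; c'Δl = 9.12; W sinα = 90.3
Slice 6: Δl = 1.9/cos53.0° = 3.157 m; N'_6 = 55·cos53.0° − 9·3.157 = 4.7; c'Δl = 10.73; W sinα = 43.9
Σc'Δl = 49.9 kN/m; ΣN' = 256.7 kN/m; ΣW sinα = 235.0 kN/m
Resisting = 49.9 + 256.7·tan25.6° = 49.9 + 123.0 = 172.8 kN/m
FS = 172.8 / 235.0 = 0.736

FS = 0.74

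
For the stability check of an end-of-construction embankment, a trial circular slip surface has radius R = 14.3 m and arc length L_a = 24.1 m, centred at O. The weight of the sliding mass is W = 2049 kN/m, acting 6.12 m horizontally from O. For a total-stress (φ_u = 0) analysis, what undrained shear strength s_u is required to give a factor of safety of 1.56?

s_u = 56.8 kPa

FS = s_u·L_a·R / (W·d), so s_u = FS·W·d / (L_a·R).
s_u = 1.56·2049·6.12 / (24.10·14.3) = 19562.2 / 344.63 = 56.76 kPa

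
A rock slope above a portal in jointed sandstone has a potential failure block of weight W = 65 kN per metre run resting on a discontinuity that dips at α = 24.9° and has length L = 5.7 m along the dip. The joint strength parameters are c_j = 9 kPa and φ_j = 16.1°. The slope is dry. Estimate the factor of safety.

Resolving the block weight along and normal to the plane and applying the Mohr–Coulomb strength on the joint:
N' = W cosα = 65·cos24.9° = 59.0 kN/m
Driving force T = W sinα = 65·sin24.9° = 27.4 kN/m
Resisting force R = c_j·L + N'·tanφ_j = 9·5.7 + 59.0·tan16.1° = 51.3 + 17.0 = 68.3 kN/m
FS = R / T = 68.3 / 27.4 = 2.496

FS = 2.50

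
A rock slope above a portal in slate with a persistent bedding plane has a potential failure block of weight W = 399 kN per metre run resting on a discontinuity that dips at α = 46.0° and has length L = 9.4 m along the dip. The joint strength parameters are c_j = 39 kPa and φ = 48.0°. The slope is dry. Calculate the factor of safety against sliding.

Resolving the block weight along and normal to the plane and applying the Mohr–Coulomb strength on the joint:
N' = W cosα = 399·cos46.0° = 277.2 kN/m
Driving force T = W sinα = 399·sin46.0° = 287.0 kN/m
Resisting force R = c_j·L + N'·tanφ = 39·9.4 + 277.2·tan48.0° = 366.6 + 307.8 = 674.4 kN/m
FS = R / T = 674.4 / 287.0 = 2.350

FS = 2.35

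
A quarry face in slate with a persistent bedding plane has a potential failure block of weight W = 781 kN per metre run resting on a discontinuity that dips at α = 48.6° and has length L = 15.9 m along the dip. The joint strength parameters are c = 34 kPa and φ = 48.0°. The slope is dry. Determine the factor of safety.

FS = 1.90

Resolving the block weight along and normal to the plane and applying the Mohr–Coulomb strength on the joint:
N' = W cosα = 781·cos48.6° = 516.5 kN/m
Driving force T = W sinα = 781·sin48.6° = 585.8 kN/m
Resisting force R = c·L + N'·tanφ = 34·15.9 + 516.5·tan48.0° = 540.6 + 573.6 = 1114.2 kN/m
FS = R / T = 1114.2 / 585.8 = 1.902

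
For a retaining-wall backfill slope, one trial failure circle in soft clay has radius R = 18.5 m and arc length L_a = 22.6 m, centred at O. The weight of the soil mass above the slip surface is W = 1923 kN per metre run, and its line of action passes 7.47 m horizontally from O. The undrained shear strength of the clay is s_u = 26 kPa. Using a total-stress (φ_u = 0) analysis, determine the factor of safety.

FS = 0.76

Taking moments about the centre O, the resisting moment is provided by the undrained shear strength acting along the arc:
M_R = s_u·L_a·R = 26·22.60·18.5 = 10870.6 kN·m/m
M_D = W·d = 1923·7.47 = 14364.8 kN·m/m
FS = M_R / M_D = 10870.6 / 14364.8 = 0.757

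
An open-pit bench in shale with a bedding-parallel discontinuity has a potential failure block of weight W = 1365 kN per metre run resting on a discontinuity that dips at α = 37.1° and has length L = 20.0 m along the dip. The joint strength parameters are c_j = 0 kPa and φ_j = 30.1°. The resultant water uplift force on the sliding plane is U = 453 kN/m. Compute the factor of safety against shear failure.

Resolving the block weight along and normal to the plane and applying the Mohr–Coulomb strength on the joint:
N' = W cosα − U = 1365·cos37.1° − 453 = 635.7 kN/m
Driving force T = W sinα = 1365·sin37.1° = 823.4 kN/m
Resisting force R = c_j·L + N'·tanφ_j = 0·20.0 + 635.7·tan30.1° = 0.0 + 368.5 = 368.5 kN/m
FS = R / T = 368.5 / 823.4 = 0.448

FS = 0.45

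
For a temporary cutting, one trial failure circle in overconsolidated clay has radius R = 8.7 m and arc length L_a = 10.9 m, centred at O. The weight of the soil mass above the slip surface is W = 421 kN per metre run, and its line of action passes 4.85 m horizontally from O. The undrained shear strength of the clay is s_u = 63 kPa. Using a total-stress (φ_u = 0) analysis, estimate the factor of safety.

FS = 2.93

Taking moments about the centre O, the resisting moment is provided by the undrained shear strength acting along the arc:
M_R = s_u·L_a·R = 63·10.90·8.7 = 5974.3 kN·m/m
M_D = W·d = 421·4.85 = 2041.8 kN·m/m
FS = M_R / M_D = 5974.3 / 2041.8 = 2.926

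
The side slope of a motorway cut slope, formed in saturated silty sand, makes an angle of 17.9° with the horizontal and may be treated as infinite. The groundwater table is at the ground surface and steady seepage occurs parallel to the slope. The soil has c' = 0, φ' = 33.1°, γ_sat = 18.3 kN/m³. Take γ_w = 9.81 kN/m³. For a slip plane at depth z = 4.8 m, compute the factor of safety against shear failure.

With seepage parallel to the slope and the water table at the surface, the effective normal stress on the slip plane uses the buoyant unit weight γ' = γ_sat − γ_w while the driving shear stress uses γ_sat:
FS = [c' + γ' z cos²β tanφ'] / [γ_sat z sinβ cosβ]
(For c' = 0 this reduces to FS = (γ'/γ_sat)·tanφ'/tanβ.)
γ' = 18.3 − 9.81 = 8.49 kN/m³
Numerator = 0.0 + 8.49·4.8·cos²17.9°·tan33.1° = 0.0 + 8.49·4.8·0.9055·0.6519 = 24.056 kPa
Denominator = 18.3·4.8·sin17.9°·cos17.9° = 18.3·4.8·0.3074·0.9516 = 25.691 kPa
FS = 24.056 / 25.691 = 0.936

FS = 0.94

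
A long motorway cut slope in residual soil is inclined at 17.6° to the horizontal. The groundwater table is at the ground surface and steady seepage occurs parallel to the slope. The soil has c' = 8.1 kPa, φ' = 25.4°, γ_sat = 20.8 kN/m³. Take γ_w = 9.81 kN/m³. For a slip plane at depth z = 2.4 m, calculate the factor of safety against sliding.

FS = 1.35

With seepage parallel to the slope and the water table at the surface, the effective normal stress on the slip plane uses the buoyant unit weight γ' = γ_sat − γ_w while the driving shear stress uses γ_sat:
FS = [c' + γ' z cos²β tanφ'] / [γ_sat z sinβ cosβ]
γ' = 20.8 − 9.81 = 10.99 kN/m³
Numerator = 8.1 + 10.99·2.4·cos²17.6°·tan25.4° = 8.1 + 10.99·2.4·0.9086·0.4748 = 19.479 kPa
Denominator = 20.8·2.4·sin17.6°·cos17.6° = 20.8·2.4·0.3024·0.9532 = 14.388 kPa
FS = 19.479 / 14.388 = 1.354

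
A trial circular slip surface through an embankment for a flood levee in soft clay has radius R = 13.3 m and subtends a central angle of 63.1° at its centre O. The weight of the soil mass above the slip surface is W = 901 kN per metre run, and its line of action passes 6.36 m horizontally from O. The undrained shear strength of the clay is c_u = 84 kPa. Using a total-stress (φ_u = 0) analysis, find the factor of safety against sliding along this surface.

Taking moments about the centre O, the resisting moment is provided by the undrained shear strength acting along the arc:
Arc length L_a = R·θ = 13.3·(63.1°·π/180) = 13.3·1.1013 = 14.65 m
M_R = c_u·L_a·R = 84·14.65·13.3 = 16364.0 kN·m/m
M_D = W·d = 901·6.36 = 5730.4 kN·m/m
FS = M_R / M_D = 16364.0 / 5730.4 = 2.856

FS = 2.86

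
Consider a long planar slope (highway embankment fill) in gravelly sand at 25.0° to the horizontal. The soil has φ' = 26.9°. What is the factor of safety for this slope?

FS = 1.09

For a dry cohesionless infinite slope the factor of safety is FS = tanφ' / tanβ.
FS = tan26.9° / tan25.0° = 0.5073 / 0.4663 = 1.088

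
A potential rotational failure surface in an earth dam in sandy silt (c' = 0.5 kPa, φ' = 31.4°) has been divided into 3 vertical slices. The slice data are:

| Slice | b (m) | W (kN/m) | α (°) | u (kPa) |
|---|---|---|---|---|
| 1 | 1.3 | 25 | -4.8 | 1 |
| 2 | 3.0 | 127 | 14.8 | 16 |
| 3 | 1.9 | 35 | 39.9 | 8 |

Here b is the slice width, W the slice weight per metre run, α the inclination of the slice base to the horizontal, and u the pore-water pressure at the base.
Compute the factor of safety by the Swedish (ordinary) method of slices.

FS = 1.27

Ordinary method of slices: FS = Σ[c'·Δl_i + (W_i cosα_i − u_i·Δl_i)·tanφ'] / Σ W_i sinα_i, with Δl_i = b_i / cosα_i.
Slice 1: Δl = 1.3/cos(-4.8°) = 1.305 m; N'_1 = 25·cos(-4.8°) − 1·1.305 = 23.6; c'Δl = 0.65; W sinα = -2.1
Slice 2: Δl = 3.0/cos14.8° = 3.103 m; N'_2 = 127·cos14.8° − 16·3.103 = 73.1; c'Δl = 1.55; W sinα = 32.4
Slice 3: Δl = 1.9/cos39.9° = 2.477 m; N'_3 = 35·cos39.9° − 8·2.477 = 7.0; c'Δl = 1.24; W sinα = 22.5
Σc'Δl = 3.4 kN/m; ΣN' = 103.8 kN/m; ΣW sinα = 52.8 kN/m
Resisting = 3.4 + 103.8·tan31.4° = 3.4 + 63.4 = 66.8 kN/m
FS = 66.8 / 52.8 = 1.265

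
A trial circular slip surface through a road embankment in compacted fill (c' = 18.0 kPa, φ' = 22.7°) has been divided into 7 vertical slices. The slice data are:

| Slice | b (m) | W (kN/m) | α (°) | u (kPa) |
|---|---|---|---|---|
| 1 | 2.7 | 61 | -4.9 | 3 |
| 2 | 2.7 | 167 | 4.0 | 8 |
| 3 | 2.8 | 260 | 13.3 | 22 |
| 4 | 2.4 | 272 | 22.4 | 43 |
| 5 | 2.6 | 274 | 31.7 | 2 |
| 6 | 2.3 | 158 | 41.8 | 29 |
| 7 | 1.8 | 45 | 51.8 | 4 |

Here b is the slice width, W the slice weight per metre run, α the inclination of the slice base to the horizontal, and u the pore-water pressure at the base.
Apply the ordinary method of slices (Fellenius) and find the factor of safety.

FS = 1.52

Ordinary method of slices: FS = Σ[c'·Δl_i + (W_i cosα_i − u_i·Δl_i)·tanφ'] / Σ W_i sinα_i, with Δl_i = b_i / cosα_i.
Slice 1: Δl = 2.7/cos(-4.9°) = 2.710 m; N'_1 = 61·cos(-4.9°) − 3·2.710 = 52.6; c'Δl = 48.78; W sinα = -5.2
Slice 2: Δl = 2.7/cos4.0° = 2.707 m; N'_2 = 167·cos4.0° − 8·2.707 = 144.9; c'Δl = 48.72; W sinα = 11.6
Slice 3: Δl = 2.8/cos13.3° = 2.877 m; N'_3 = 260·cos13.3° − 22·2.877 = 189.7; c'Δl = 51.79; W sinα = 59.8
Slice 4: Δl = 2.4/cos22.4° = 2.596 m; N'_4 = 272·cos22.4° − 43·2.596 = 139.9; c'Δl = 46.73; W sinα = 103.7
Slice 5: Δl = 2.6/cos31.7° = 3.056 m; N'_5 = 274·cos31.7° − 2·3.056 = 227.0; c'Δl = 55.01; W sinα = 144.0
Slice 6: Δl = 2.3/cos41.8° = 3.085 m; N'_6 = 158·cos41.8° − 29·3.085 = 28.3; c'Δl = 55.53; W sinα = 105.3
Slice 7: Δl = 1.8/cos51.8° = 2.911 m; N'_7 = 45·cos51.8° − 4·2.911 = 16.2; c'Δl = 52.39; W sinα = 35.4
Σc'Δl = 358.9 kN/m; ΣN' = 798.7 kN/m; ΣW sinα = 454.6 kN/m
Resisting = 358.9 + 798.7·tan22.7° = 358.9 + 334.1 = 693.0 kN/m
FS = 693.0 / 454.6 = 1.525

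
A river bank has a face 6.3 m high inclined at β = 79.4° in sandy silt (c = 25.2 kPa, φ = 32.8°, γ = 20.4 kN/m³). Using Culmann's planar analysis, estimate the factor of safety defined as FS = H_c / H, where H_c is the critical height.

H_c = (4c/γ) · sinβ cosφ / [1 − cos(β − φ)]
    = (4·25.2/20.4) · sin79.4°·cos32.8° / [1 − cos46.6°]
    = 4.941 · 0.8262 / 0.3129 = 13.05 m
FS = H_c / H = 13.05 / 6.3 = 2.071

FS = 2.07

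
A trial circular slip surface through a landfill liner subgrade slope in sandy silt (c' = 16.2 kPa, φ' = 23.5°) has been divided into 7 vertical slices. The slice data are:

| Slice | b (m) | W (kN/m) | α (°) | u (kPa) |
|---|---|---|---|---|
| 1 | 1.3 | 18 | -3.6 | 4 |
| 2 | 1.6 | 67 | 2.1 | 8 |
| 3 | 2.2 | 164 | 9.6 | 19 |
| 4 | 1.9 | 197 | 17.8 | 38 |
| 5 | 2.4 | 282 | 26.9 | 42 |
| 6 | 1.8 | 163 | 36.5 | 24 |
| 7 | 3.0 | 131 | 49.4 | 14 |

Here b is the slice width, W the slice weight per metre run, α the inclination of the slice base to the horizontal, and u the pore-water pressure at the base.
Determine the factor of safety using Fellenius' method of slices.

FS = 1.22

Ordinary method of slices: FS = Σ[c'·Δl_i + (W_i cosα_i − u_i·Δl_i)·tanφ'] / Σ W_i sinα_i, with Δl_i = b_i / cosα_i.
Slice 1: Δl = 1.3/cos(-3.6°) = 1.303 m; N'_1 = 18·cos(-3.6°) − 4·1.303 = 12.8; c'Δl = 21.10; W sinα = -1.1
Slice 2: Δl = 1.6/cos2.1° = 1.601 m; N'_2 = 67·cos2.1° − 8·1.601 = 54.1; c'Δl = 25.94; W sinα = 2.5
Slice 3: Δl = 2.2/cos9.6° = 2.231 m; N'_3 = 164·cos9.6° − 19·2.231 = 119.3; c'Δl = 36.15; W sinα = 27.4
Slice 4: Δl = 1.9/cos17.8° = 1.996 m; N'_4 = 197·cos17.8° − 38·1.996 = 111.7; c'Δl = 32.33; W sinα = 60.2
Slice 5: Δl = 2.4/cos26.9° = 2.691 m; N'_5 = 282·cos26.9° − 42·2.691 = 138.5; c'Δl = 43.60; W sinα = 127.6
Slice 6: Δl = 1.8/cos36.5° = 2.239 m; N'_6 = 163·cos36.5° − 24·2.239 = 77.3; c'Δl = 36.28; W sinα = 97.0
Slice 7: Δl = 3.0/cos49.4° = 4.610 m; N'_7 = 131·cos49.4° − 14·4.610 = 20.7; c'Δl = 74.68; W sinα = 99.5
Σc'Δl = 270.1 kN/m; ΣN' = 534.4 kN/m; ΣW sinα = 412.9 kN/m
Resisting = 270.1 + 534.4·tan23.5° = 270.1 + 232.4 = 502.4 kN/m
FS = 502.4 / 412.9 = 1.217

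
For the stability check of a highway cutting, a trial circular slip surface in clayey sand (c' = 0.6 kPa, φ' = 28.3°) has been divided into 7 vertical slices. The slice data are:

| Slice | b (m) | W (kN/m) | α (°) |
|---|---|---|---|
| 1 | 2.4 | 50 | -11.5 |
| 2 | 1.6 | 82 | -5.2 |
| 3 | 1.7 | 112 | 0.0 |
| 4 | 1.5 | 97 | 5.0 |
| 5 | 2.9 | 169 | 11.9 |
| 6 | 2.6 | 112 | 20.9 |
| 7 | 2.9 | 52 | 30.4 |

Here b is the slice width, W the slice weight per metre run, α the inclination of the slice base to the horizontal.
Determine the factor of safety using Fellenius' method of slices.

FS = 3.93

Ordinary method of slices: FS = Σ[c'·Δl_i + (W_i cosα_i)·tanφ'] / Σ W_i sinα_i, with Δl_i = b_i / cosα_i.
Slice 1: Δl = 2.4/cos(-11.5°) = 2.449 m; N'_1 = 50·cos(-11.5°) = 49.0; c'Δl = 1.47; W sinα = -10.0
Slice 2: Δl = 1.6/cos(-5.2°) = 1.607 m; N'_2 = 82·cos(-5.2°) = 81.7; c'Δl = 0.96; W sinα = -7.4
Slice 3: Δl = 1.7/cos0.0° = 1.700 m; N'_3 = 112·cos0.0° = 112.0; c'Δl = 1.02; W sinα = 0.0
Slice 4: Δl = 1.5/cos5.0° = 1.506 m; N'_4 = 97·cos5.0° = 96.6; c'Δl = 0.90; W sinα = 8.5
Slice 5: Δl = 2.9/cos11.9° = 2.964 m; N'_5 = 169·cos11.9° = 165.4; c'Δl = 1.78; W sinα = 34.8
Slice 6: Δl = 2.6/cos20.9° = 2.783 m; N'_6 = 112·cos20.9° = 104.6; c'Δl = 1.67; W sinα = 40.0
Slice 7: Δl = 2.9/cos30.4° = 3.362 m; N'_7 = 52·cos30.4° = 44.9; c'Δl = 2.02; W sinα = 26.3
Σc'Δl = 9.8 kN/m; ΣN' = 654.1 kN/m; ΣW sinα = 92.2 kN/m
Resisting = 9.8 + 654.1·tan28.3° = 9.8 + 352.2 = 362.0 kN/m
FS = 362.0 / 92.2 = 3.928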